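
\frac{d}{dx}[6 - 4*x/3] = -4/3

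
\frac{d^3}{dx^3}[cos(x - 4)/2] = sin(x - 4)/2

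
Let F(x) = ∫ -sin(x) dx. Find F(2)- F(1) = -cos(1) + cos(2)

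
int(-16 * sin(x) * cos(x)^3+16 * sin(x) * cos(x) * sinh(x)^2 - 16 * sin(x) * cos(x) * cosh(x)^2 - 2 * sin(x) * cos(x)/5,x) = (20*cos(x)^2 + 41)*cos(x)^2/5 + C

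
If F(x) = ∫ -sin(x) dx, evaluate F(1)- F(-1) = 0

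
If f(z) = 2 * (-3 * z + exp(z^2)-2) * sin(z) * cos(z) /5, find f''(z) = 4*z^2*exp(z^2)*sin(2*z)/5 + 8*z*exp(z^2)*cos(2*z)/5 + 12*z*sin(2*z)/5 - 2*exp(z^2)*sin(2*z)/5 + 8*sin(2*z)/5 - 12*cos(2*z)/5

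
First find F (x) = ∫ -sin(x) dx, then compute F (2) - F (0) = -1 + cos(2)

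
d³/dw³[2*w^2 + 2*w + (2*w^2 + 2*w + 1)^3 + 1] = 960*w^3 + 1440*w^2 + 864*w + 192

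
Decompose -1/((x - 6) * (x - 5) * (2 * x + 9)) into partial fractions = -4/(399*(2*x + 9)) + 1/(19*(x - 5)) - 1/(21*(x - 6))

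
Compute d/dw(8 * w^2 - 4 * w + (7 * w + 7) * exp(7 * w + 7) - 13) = 49*w*exp(7*w + 7) + 16*w + 56*exp(7*w + 7) - 4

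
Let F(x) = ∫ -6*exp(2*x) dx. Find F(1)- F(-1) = -3*exp(2) + 3*exp(-2)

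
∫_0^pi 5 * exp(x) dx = -5 + 5*exp(pi)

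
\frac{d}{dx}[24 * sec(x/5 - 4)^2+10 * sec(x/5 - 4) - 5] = 48*tan(x/5 - 4)*sec(x/5 - 4)^2/5 + 2*tan(x/5 - 4)*sec(x/5 - 4)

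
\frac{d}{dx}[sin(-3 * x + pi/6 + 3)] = -3*cos(-3*x + pi/6 + 3)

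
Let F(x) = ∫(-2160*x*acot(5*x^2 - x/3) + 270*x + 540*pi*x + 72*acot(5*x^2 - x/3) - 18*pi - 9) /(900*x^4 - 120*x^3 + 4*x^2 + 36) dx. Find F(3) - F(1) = -3*(-acot(14/3) + pi/4)^2 - 3*acot(44)/4 + 3*acot(14/3)/4 + 3*(-acot(44) + pi/4)^2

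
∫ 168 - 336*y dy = -168*y^2 + 168*y + C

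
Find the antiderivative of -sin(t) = cos(t) + C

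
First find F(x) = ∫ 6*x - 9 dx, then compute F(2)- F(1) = 0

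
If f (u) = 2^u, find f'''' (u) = 2^u*log(2)^4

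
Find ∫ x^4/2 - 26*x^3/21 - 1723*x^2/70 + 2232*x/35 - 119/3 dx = x^5/10 - 13*x^4/42 - 1723*x^3/210 + 1116*x^2/35 - 119*x/3 + C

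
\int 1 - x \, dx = -x^2/2 + x + C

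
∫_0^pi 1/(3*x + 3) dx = log(1 + pi)/3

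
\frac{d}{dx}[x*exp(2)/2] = exp(2)/2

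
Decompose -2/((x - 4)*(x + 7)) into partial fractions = 2/(11*(x + 7)) - 2/(11*(x - 4))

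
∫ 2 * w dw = w^2 + C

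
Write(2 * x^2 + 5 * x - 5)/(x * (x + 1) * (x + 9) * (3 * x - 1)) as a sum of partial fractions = -3/(4*(3*x - 1)) - 1/(18*(x + 9)) - 1/(4*(x + 1)) + 5/(9*x)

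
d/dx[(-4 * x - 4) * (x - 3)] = 8 - 8*x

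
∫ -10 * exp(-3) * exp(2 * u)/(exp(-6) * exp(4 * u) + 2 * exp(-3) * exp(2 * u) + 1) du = -5*exp(2*u)/(exp(2*u) + exp(3)) + C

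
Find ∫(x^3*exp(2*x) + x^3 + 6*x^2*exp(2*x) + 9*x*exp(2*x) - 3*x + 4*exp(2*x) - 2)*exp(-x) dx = 2*(x + 1)^3*sinh(x) + C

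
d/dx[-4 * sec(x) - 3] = -4*tan(x)*sec(x)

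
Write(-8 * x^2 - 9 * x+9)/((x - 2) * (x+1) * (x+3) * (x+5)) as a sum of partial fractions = 73/(28*(x + 5)) - 9/(5*(x + 3)) - 5/(12*(x + 1)) - 41/(105*(x - 2))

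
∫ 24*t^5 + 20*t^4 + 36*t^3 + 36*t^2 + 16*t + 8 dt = 4*t^6 + 4*t^5 + 9*t^4 + 12*t^3 + 8*t^2 + 8*t + C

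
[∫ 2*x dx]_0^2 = 4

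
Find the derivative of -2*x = -2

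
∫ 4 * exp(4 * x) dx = exp(4*x) + C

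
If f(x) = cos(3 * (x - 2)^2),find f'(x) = 6*(2 - x)*sin(3*(x^2 - 4*x + 4))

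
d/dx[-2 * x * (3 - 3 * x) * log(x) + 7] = 12*x*log(x) + 6*x - 6*log(x) - 6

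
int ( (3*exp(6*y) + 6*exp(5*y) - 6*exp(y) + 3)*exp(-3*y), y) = ((exp(y) + 1)*exp(y) - 1)^3*exp(-3*y) + C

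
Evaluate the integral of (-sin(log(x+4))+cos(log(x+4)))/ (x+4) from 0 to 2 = sqrt(2)*(-cos(-2*log(2) + pi/4) + sin(pi/4 + log(6)))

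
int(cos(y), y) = sin(y) + C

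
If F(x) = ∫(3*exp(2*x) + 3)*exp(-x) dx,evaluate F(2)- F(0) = -3*exp(-2) + 3*exp(2)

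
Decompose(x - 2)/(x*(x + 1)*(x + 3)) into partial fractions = -5/(6*(x + 3)) + 3/(2*(x + 1)) - 2/(3*x)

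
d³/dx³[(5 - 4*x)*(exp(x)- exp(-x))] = (-4*x*exp(2*x) - 4*x - 7*exp(2*x) + 17)*exp(-x)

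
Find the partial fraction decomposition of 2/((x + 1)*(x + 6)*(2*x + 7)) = -8/(25*(2*x + 7)) + 2/(25*(x + 6)) + 2/(25*(x + 1))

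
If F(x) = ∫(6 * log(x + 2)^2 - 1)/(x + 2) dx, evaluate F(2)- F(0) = -log(2) + 14*log(2)^3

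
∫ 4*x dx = 2*x^2 + C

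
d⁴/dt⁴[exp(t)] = exp(t)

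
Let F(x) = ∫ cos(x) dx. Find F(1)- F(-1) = 2*sin(1)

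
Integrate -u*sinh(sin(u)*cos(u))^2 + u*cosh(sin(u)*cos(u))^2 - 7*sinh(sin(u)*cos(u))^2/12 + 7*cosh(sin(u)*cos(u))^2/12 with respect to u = u^2/2 + 7*u/12 + C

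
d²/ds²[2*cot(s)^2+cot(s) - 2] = 12*cot(s)^4 + 2*cot(s)^3 + 16*cot(s)^2 + 2*cot(s) + 4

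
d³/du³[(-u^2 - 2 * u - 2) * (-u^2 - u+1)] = 24*u + 18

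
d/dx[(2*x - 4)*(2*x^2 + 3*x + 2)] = 12*x^2 - 4*x - 8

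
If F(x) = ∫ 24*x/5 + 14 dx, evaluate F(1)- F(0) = 82/5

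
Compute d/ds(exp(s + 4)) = exp(s + 4)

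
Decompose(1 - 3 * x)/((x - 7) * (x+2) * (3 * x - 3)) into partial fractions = 7/(81*(x + 2)) + 1/(27*(x - 1)) - 10/(81*(x - 7))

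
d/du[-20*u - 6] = -20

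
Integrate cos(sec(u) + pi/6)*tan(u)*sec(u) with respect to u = sin(sec(u) + pi/6) + C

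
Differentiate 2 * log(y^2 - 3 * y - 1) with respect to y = (4*y - 6)/(y^2 - 3*y - 1)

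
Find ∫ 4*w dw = 2*w^2 + C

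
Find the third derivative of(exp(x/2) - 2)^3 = 27*exp(3*x/2)/8 + 3*exp(x/2)/2 - 6*exp(x)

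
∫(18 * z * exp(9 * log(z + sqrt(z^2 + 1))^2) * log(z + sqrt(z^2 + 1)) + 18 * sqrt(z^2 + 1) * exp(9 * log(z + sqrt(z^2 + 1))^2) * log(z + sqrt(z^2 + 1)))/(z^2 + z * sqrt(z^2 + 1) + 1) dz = exp(9*log(z + sqrt(z^2 + 1))^2) + C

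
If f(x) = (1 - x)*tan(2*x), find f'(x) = -2*x/cos(2*x)^2 - tan(2*x) + 2/cos(2*x)^2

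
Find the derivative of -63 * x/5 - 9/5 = -63/5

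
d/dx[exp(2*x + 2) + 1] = 2*exp(2*x + 2)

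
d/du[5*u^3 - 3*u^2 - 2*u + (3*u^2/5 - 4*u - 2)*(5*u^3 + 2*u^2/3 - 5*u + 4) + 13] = 15*u^4 - 392*u^3/5 - 32*u^2 + 542*u/15 - 8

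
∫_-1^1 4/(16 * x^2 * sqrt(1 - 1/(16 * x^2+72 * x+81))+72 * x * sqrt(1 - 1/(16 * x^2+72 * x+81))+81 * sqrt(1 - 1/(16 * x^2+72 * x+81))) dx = -asec(5) + asec(13)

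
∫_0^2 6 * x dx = 12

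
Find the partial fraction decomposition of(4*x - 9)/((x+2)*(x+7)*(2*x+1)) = -44/(39*(2*x + 1)) - 37/(65*(x + 7)) + 17/(15*(x + 2))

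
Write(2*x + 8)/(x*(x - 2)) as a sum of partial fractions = 6/(x - 2) - 4/x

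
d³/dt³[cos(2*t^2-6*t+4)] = 64*t^3*sin(2*t^2 - 6*t + 4) - 288*t^2*sin(2*t^2 - 6*t + 4) + 432*t*sin(2*t^2 - 6*t + 4) - 48*t*cos(2*t^2 - 6*t + 4) - 216*sin(2*t^2 - 6*t + 4) + 72*cos(2*t^2 - 6*t + 4)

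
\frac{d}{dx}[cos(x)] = -sin(x)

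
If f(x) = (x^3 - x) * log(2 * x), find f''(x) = (6*x^2*log(x) + 6*x^2*log(2) + 5*x^2 - 1)/x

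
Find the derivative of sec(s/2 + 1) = tan(s/2 + 1)*sec(s/2 + 1)/2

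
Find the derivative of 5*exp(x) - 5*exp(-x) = (5*exp(2*x) + 5)*exp(-x)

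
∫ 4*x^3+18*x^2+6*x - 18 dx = x^4 + 6*x^3 + 3*x^2 - 18*x + C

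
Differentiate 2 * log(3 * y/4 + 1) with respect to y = 6/(3*y + 4)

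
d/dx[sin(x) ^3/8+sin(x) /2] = (7 - 3*cos(x)^2)*cos(x)/8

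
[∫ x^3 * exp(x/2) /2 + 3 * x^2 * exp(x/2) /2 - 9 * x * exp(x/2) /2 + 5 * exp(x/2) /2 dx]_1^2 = E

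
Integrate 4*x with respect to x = 2*x^2 + C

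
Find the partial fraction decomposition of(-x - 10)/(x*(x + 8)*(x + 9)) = -1/(9*(x + 9)) + 1/(4*(x + 8)) - 5/(36*x)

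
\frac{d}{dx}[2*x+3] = 2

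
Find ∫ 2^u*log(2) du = 2^u + C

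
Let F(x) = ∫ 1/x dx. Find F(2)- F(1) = -log(3) + log(6)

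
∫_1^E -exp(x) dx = E - exp(E)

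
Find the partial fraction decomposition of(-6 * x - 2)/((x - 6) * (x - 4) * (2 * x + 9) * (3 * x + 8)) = 189/(2860*(3*x + 8)) - 200/(3927*(2*x + 9)) + 13/(340*(x - 4)) - 19/(546*(x - 6))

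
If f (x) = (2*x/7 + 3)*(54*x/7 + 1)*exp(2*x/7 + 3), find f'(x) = 216*x^2*exp(2*x/7 + 3)/343 + 544*x*exp(2*x/7 + 3)/49 + 170*exp(2*x/7 + 3)/7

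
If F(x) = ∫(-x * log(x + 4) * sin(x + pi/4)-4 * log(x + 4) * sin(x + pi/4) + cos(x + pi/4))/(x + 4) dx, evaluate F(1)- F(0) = -sqrt(2)*log(2) + log(5)*cos(pi/4 + 1)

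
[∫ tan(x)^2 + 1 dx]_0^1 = tan(1)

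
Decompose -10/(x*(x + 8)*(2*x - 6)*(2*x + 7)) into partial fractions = -40/(819*(2*x + 7)) + 5/(792*(x + 8)) - 5/(429*(x - 3)) + 5/(168*x)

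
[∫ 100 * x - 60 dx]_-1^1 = -120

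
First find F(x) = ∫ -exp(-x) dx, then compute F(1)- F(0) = -1 + exp(-1)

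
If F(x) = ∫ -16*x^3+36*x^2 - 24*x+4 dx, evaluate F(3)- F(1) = -96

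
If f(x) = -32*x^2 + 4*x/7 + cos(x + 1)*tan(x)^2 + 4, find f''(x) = 6*(-1 + cos(x)^(-2))^2*cos(x + 1) - 4*sin(x)*sin(x + 1)/cos(x)^3 - 5*cos(x + 1) - 64 + 7*cos(x + 1)/cos(x)^2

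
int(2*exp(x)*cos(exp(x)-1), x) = 2*sin(exp(x) - 1) + C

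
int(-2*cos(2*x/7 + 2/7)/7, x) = -sin(2*(x + 1)/7) + C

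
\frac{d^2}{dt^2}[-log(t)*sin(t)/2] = (t^2*log(t)*sin(t) - 2*t*cos(t) + sin(t))/(2*t^2)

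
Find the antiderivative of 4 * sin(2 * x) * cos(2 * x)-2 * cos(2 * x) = (sin(2*x) - 1)*sin(2*x) + C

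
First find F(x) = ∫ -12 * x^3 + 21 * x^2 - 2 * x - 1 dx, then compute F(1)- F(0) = 2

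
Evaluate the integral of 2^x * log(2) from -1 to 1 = 3/2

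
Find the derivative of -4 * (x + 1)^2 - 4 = -8*x - 8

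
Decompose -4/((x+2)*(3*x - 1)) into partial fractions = -12/(7*(3*x - 1)) + 4/(7*(x + 2))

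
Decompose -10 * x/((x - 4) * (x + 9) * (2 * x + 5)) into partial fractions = -100/(169*(2*x + 5)) + 90/(169*(x + 9)) - 40/(169*(x - 4))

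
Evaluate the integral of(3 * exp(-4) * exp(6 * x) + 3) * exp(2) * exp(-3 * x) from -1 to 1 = -exp(-1) - exp(-5) + E + exp(5)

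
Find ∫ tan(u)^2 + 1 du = tan(u) + C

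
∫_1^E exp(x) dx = -E + exp(E)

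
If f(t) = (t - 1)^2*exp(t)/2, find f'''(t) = t^2*exp(t)/2 + 2*t*exp(t) + exp(t)/2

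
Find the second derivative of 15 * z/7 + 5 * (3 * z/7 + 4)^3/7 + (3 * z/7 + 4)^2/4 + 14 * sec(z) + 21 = 810*z/2401 + 2223/686 - 14/cos(z) + 28/cos(z)^3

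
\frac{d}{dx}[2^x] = 2^x*log(2)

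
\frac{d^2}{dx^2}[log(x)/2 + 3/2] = -1/(2*x^2)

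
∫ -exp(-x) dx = exp(-x) + C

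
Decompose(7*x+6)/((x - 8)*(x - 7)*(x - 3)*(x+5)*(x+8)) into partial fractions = -5/(792*(x + 8)) + 29/(3744*(x + 5)) + 27/(1760*(x - 3)) - 11/(144*(x - 7)) + 31/(520*(x - 8))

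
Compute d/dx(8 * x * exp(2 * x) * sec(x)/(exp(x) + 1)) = 8*(x*exp(x)*sin(x)/cos(x) + x*exp(x) + x*sin(x)/cos(x) + 2*x + exp(x) + 1)*exp(2*x)/((exp(2*x) + 2*exp(x) + 1)*cos(x))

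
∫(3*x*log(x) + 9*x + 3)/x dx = 3*(x + 1)*(log(x) + 2) + C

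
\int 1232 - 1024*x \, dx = -512*x^2 + 1232*x + C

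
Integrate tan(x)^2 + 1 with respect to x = tan(x) + C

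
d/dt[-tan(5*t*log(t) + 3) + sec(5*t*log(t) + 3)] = -5*log(t)*tan(5*t*log(t) + 3)^2 + 5*log(t)*tan(5*t*log(t) + 3)*sec(5*t*log(t) + 3) - 5*log(t) - 5*tan(5*t*log(t) + 3)^2 + 5*tan(5*t*log(t) + 3)*sec(5*t*log(t) + 3) - 5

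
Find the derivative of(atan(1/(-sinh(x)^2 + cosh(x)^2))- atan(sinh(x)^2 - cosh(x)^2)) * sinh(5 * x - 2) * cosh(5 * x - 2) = 5*pi*cosh(10*x - 4)/2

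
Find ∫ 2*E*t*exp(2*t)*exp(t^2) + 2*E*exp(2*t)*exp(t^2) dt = exp((t + 1)^2) + C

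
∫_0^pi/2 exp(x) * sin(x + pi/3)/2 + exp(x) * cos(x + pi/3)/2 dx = -sqrt(3)/4 + exp(pi/2)/4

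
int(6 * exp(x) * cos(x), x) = 3*sqrt(2)*exp(x)*sin(x + pi/4) + C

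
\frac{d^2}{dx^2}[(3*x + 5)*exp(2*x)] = 12*x*exp(2*x) + 32*exp(2*x)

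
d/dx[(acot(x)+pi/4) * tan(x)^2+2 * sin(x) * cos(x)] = (-8*x^2*sin(x)^2 + 4*x^2*sin(x)*acot(x)/cos(x)^3 + pi*x^2*sin(x)/cos(x)^3 + 4*x^2 - 8*sin(x)^2 + 4*sin(x)*acot(x)/cos(x)^3 + pi*sin(x)/cos(x)^3 + 6 - 2/cos(x)^2)/(2*x^2 + 2)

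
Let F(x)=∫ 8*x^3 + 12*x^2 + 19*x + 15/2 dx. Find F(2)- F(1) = 94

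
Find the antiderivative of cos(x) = sin(x) + C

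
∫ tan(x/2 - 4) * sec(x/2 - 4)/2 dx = sec(x/2 - 4) + C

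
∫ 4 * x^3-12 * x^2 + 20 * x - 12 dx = x^4 - 4*x^3 + 10*x^2 - 12*x + C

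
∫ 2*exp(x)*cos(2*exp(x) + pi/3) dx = sin(2*exp(x) + pi/3) + C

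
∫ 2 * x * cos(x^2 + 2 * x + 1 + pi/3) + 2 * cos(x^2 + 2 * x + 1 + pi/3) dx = sin((x + 1)^2 + pi/3) + C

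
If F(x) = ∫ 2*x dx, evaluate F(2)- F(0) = 4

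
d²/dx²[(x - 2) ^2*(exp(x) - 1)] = x^2*exp(x) - 2*exp(x) - 2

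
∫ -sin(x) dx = cos(x) + C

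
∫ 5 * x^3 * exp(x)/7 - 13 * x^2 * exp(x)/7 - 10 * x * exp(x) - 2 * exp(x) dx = x*(5*x^2 - 28*x - 14)*exp(x)/7 + C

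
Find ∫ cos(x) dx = sin(x) + C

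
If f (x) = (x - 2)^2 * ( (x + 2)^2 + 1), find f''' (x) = 24*x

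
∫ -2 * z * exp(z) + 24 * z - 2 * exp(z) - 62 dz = 2*z*(6*z - exp(z) - 31) + C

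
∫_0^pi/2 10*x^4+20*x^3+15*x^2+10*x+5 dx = -2 + (1 + pi/2)^3*(-pi/2 + 2 + pi^2/2)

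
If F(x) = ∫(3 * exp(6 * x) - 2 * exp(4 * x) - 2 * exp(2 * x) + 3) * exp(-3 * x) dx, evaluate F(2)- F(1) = -(E - exp(-1))^3 - E - exp(-2) + exp(-1) + exp(2) + (-exp(-2) + exp(2))^3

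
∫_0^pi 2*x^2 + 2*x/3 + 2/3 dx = 2*pi/3 + pi^2/3 + 2*pi^3/3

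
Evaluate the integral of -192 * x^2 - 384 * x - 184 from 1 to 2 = -1208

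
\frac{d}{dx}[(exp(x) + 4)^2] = 2*exp(2*x) + 8*exp(x)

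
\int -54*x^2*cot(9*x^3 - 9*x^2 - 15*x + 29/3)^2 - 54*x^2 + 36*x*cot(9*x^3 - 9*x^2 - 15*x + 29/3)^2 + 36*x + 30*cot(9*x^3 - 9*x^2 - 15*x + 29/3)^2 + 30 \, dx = 2*cot(9*x^3 - 9*x^2 - 15*x + 29/3) + C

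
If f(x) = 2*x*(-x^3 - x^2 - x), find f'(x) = -8*x^3 - 6*x^2 - 4*x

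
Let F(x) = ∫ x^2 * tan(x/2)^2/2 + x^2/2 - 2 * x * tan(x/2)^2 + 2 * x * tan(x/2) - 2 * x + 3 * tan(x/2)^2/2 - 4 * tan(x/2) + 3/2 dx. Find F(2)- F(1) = -tan(1)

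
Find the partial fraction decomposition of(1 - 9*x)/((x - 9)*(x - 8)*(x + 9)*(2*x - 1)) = -28/(4845*(2*x - 1)) - 41/(2907*(x + 9)) + 71/(255*(x - 8)) - 40/(153*(x - 9))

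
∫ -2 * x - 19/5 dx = -x^2 - 19*x/5 + C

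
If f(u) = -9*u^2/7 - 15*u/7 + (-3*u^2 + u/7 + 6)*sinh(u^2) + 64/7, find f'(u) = -6*u^3*cosh(u^2) + 2*u^2*cosh(u^2)/7 - 6*u*sinh(u^2) + 12*u*cosh(u^2) - 18*u/7 + sinh(u^2)/7 - 15/7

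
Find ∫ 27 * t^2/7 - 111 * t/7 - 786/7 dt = 9*t^3/7 - 111*t^2/14 - 786*t/7 + C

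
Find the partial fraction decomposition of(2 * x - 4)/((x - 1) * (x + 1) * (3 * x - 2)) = 24/(5*(3*x - 2)) - 3/(5*(x + 1)) - 1/(x - 1)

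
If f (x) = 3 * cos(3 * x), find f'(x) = -9*sin(3*x)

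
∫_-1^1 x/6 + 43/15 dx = 86/15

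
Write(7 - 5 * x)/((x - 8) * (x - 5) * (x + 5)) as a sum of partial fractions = 16/(65*(x + 5)) + 3/(5*(x - 5)) - 11/(13*(x - 8))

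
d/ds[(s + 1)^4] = 4*s^3 + 12*s^2 + 12*s + 4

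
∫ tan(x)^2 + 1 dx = tan(x) + C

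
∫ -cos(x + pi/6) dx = -sin(x + pi/6) + C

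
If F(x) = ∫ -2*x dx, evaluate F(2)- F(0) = -4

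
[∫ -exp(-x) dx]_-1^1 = -E + exp(-1)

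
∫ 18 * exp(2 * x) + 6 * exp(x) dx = (3*exp(x) + 1)^2 + C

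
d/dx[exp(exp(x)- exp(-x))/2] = (exp(exp(x) - exp(-x)) + exp(2*x + exp(x) - exp(-x)))*exp(-x)/2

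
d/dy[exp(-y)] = -exp(-y)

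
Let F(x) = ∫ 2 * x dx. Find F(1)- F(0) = 1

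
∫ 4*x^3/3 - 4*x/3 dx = x^4/3 - 2*x^2/3 + C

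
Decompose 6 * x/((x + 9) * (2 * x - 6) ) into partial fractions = 9/(4*(x + 9)) + 3/(4*(x - 3))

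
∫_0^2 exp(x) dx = -1 + exp(2)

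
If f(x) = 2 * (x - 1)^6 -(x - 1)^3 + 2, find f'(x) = 12*x^5 - 60*x^4 + 120*x^3 - 123*x^2 + 66*x - 15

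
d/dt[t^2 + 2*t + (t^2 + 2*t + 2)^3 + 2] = 6*t^5 + 30*t^4 + 72*t^3 + 96*t^2 + 74*t + 26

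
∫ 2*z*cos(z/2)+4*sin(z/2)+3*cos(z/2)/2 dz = (4*z + 3)*sin(z/2) + C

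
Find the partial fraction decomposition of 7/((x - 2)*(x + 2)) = -7/(4*(x + 2)) + 7/(4*(x - 2))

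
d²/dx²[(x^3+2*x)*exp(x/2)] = x^3*exp(x/2)/4 + 3*x^2*exp(x/2) + 13*x*exp(x/2)/2 + 2*exp(x/2)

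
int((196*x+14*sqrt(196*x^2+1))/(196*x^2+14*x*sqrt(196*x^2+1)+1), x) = log(14*x + sqrt(196*x^2 + 1)) + C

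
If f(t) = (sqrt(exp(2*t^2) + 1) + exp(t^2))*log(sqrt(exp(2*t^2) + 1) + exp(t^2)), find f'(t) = (2*t*sqrt(exp(2*t^2) + 1)*exp(t^2)*log(sqrt(exp(2*t^2) + 1) + exp(t^2)) + 2*t*sqrt(exp(2*t^2) + 1)*exp(t^2) + 2*t*exp(2*t^2)*log(sqrt(exp(2*t^2) + 1) + exp(t^2)) + 2*t*exp(2*t^2))/sqrt(exp(2*t^2) + 1)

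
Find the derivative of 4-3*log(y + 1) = -3/(y + 1)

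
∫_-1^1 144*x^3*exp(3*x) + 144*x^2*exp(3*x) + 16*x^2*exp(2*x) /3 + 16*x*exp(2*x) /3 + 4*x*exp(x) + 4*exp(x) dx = -8*exp(-2)/3 + 4*exp(-1) + 48*exp(-3) + 4*E + 8*exp(2)/3 + 48*exp(3)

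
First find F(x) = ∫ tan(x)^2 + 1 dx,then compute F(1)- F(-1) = 2*tan(1)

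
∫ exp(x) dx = exp(x) + C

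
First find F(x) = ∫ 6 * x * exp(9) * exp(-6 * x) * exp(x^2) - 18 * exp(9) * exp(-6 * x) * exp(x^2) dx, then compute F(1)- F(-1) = -3*exp(16) + 3*exp(4)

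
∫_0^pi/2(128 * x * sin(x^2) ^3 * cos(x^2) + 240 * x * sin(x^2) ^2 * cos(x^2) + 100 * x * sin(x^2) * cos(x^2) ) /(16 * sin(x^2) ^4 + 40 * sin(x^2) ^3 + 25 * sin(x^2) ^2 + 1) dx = log(1 + (4*sin(pi^2/4) + 5)^2*sin(pi^2/4)^2)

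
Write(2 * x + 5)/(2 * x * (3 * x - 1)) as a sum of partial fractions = 17/(2*(3*x - 1)) - 5/(2*x)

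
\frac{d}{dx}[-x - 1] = -1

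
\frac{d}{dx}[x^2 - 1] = 2*x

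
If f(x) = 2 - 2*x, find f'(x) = -2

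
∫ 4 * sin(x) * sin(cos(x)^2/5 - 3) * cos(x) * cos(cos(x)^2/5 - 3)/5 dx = cos(cos(x)^2/5 - 3)^2 + C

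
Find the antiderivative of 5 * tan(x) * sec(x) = 5*sec(x) + C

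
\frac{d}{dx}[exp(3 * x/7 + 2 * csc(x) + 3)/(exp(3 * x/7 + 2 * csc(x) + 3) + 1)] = (3 - 14*cos(x)/sin(x)^2)*exp(3)*exp(3*x/7)*exp(2/sin(x))/(7*(exp(3)*exp(3*x/7)*exp(2/sin(x)) + 1)^2)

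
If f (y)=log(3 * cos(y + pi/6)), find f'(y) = -tan(y + pi/6)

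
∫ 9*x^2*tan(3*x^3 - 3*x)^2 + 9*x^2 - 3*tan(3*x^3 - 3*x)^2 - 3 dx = tan(3*x*(x^2 - 1)) + C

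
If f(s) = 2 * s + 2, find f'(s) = 2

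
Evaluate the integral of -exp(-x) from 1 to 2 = -exp(-1) + exp(-2)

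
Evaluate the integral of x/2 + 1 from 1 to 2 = 7/4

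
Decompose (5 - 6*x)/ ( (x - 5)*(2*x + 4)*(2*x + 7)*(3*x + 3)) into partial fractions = -104/(765*(2*x + 7)) + 17/(126*(x + 2)) - 11/(180*(x + 1)) - 25/(4284*(x - 5))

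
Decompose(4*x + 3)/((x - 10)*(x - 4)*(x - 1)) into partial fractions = 7/(27*(x - 1)) - 19/(18*(x - 4)) + 43/(54*(x - 10))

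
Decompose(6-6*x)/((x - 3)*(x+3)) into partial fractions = -4/(x + 3) - 2/(x - 3)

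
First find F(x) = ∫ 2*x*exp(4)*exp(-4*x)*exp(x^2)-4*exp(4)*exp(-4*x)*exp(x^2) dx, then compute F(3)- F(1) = 0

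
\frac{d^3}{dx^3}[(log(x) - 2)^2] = (4*log(x) - 14)/x^3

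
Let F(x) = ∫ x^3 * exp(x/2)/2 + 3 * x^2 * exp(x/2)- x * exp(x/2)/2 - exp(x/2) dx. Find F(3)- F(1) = 24*exp(3/2)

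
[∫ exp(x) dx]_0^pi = -1 + exp(pi)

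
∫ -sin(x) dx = cos(x) + C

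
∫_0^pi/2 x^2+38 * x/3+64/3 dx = -20 + (pi/6 + 5)*(pi/2 + 2)^2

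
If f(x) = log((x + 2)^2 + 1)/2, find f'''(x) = (2*x^3 + 12*x^2 + 18*x + 4)/(x^6 + 12*x^5 + 63*x^4 + 184*x^3 + 315*x^2 + 300*x + 125)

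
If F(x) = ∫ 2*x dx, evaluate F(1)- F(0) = 1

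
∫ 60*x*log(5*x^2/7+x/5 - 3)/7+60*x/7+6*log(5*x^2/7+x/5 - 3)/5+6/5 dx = 6*(25*x^2 + 7*x - 105)*log(5*x^2/7 + x/5 - 3)/35 + C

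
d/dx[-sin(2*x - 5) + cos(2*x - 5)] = -2*sin(2*x - 5) - 2*cos(2*x - 5)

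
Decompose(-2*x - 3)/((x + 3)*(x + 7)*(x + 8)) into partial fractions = 13/(5*(x + 8)) - 11/(4*(x + 7)) + 3/(20*(x + 3))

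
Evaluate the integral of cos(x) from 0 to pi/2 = 1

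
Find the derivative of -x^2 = -2*x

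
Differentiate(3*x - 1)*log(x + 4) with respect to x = (3*x*log(x + 4) + 3*x + 12*log(x + 4) - 1)/(x + 4)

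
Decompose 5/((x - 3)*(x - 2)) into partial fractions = -5/(x - 2) + 5/(x - 3)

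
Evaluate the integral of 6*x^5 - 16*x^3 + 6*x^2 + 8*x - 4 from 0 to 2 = 24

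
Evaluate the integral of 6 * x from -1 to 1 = 0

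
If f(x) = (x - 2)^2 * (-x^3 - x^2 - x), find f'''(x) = -60*x^2 + 72*x - 6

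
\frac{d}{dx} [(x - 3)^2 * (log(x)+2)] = (2*x^2*log(x) + 5*x^2 - 6*x*log(x) - 18*x + 9)/x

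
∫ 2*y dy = y^2 + C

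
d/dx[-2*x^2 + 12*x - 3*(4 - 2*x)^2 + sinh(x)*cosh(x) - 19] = -28*x + cosh(2*x) + 60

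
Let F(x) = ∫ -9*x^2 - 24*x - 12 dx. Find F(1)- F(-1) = -30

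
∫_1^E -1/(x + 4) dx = -log(E + 4) + log(5)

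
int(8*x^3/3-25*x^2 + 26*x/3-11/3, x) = 2*x^4/3 - 25*x^3/3 + 13*x^2/3 - 11*x/3 + C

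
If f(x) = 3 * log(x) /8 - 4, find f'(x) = 3/(8*x)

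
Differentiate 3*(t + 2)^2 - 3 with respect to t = 6*t + 12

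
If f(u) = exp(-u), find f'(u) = -exp(-u)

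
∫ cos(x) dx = sin(x) + C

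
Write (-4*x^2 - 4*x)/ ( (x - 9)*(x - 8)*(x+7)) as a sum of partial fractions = -7/(10*(x + 7)) + 96/(5*(x - 8)) - 45/(2*(x - 9))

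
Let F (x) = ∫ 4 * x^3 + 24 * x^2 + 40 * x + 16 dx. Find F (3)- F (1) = 480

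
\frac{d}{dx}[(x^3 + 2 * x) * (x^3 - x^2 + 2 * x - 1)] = 6*x^5 - 5*x^4 + 16*x^3 - 9*x^2 + 8*x - 2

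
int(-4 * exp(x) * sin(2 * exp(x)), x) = 2*cos(2*exp(x)) + C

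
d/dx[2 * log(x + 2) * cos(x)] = 2*(-x*log(x + 2)*sin(x) - 2*log(x + 2)*sin(x) + cos(x))/(x + 2)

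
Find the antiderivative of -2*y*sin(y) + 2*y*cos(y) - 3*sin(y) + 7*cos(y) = sqrt(2)*(2*y + 5)*sin(y + pi/4) + C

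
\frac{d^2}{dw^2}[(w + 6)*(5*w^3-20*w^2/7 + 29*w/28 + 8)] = 60*w^2 + 1140*w/7 - 451/14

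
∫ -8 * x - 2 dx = -4*x^2 - 2*x + C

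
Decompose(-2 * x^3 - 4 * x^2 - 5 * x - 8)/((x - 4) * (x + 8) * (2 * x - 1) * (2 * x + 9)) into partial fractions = 463/(1190*(2*x + 9)) + 47/(1190*(2*x - 1)) - 200/(357*(x + 8)) - 55/(357*(x - 4))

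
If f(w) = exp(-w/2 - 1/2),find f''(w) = exp(-w/2 - 1/2)/4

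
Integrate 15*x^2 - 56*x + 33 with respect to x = 5*x^3 - 28*x^2 + 33*x + C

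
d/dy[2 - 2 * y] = -2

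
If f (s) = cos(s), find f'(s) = -sin(s)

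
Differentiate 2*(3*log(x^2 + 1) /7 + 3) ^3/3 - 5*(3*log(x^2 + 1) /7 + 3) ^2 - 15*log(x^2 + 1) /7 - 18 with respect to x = (108*x*log(x^2 + 1)^2 + 252*x*log(x^2 + 1) - 4998*x)/(343*x^2 + 343)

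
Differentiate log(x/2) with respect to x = 1/x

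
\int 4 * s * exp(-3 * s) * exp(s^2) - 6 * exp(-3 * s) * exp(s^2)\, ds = 2*exp(s*(s - 3)) + C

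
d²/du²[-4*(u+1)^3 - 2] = -24*u - 24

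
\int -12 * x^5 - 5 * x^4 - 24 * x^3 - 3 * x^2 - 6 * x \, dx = -2*x^6 - x^5 - 6*x^4 - x^3 - 3*x^2 + C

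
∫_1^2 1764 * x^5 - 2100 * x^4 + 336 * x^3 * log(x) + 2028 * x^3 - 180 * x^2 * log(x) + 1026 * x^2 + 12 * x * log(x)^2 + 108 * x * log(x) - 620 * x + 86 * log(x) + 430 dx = -938 + 4*log(2) + 6*(2*log(2) + 51)^2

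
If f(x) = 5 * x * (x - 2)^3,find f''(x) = 60*x^2 - 180*x + 120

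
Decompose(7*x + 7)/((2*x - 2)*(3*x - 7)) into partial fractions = 35/(4*(3*x - 7)) - 7/(4*(x - 1))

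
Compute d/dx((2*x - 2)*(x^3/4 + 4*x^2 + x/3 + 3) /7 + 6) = 2*x^3/7 + 45*x^2/14 - 44*x/21 + 16/21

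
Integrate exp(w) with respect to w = exp(w) + C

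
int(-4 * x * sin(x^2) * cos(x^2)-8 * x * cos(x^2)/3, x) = -4*sin(x^2)/3 + cos(x^2)^2 + C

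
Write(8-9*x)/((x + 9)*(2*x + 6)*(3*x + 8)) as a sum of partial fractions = 144/(19*(3*x + 8)) + 89/(228*(x + 9)) - 35/(12*(x + 3))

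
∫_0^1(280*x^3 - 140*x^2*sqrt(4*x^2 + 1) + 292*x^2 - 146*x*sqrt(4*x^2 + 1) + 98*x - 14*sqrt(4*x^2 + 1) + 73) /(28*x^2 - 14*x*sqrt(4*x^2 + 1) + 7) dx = log(-2 + sqrt(5)) + 108/7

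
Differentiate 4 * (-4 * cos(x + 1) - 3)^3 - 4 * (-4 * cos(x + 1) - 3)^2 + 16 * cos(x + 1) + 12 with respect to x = 704*sin(x + 1) + 640*sin(2*x + 2) + 192*sin(3*x + 3)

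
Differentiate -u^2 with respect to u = -2*u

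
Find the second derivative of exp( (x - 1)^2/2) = x^2*exp(x^2/2 - x + 1/2) - 2*x*exp(x^2/2 - x + 1/2) + 2*exp(x^2/2 - x + 1/2)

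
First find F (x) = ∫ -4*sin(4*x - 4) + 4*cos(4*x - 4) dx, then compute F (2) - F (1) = -1 + sin(4) + cos(4)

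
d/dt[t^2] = 2*t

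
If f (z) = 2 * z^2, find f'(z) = 4*z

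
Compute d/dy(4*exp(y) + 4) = 4*exp(y)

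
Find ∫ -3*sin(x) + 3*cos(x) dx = 3*sqrt(2)*sin(x + pi/4) + C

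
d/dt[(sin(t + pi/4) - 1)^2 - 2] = cos(2*t) - 2*cos(t + pi/4)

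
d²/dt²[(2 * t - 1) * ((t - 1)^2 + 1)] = 12*t - 10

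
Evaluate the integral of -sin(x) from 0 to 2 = -1 + cos(2)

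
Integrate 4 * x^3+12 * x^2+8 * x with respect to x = x^4 + 4*x^3 + 4*x^2 + C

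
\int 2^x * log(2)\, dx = 2^x + C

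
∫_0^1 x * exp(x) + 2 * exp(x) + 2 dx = 1 + 2*E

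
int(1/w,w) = log(4*w) + C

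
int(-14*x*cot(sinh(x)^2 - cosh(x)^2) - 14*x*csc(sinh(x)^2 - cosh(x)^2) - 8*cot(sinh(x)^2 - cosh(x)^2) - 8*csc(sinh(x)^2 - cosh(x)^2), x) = 7*x^2*cot(1) + 7*x^2*csc(1) + 8*x*cot(1) + 8*x*csc(1) + C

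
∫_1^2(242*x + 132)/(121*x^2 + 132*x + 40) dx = -log(293/4) + log(197)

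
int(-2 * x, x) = -x^2 + C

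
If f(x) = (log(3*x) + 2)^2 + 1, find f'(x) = (2*log(x) + 2*log(3) + 4)/x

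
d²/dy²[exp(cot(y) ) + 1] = (1 + tan(y)^(-2))*(tan(y) + 1)^2*exp(1/tan(y))/tan(y)^2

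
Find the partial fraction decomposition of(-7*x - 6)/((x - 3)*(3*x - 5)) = 53/(4*(3*x - 5)) - 27/(4*(x - 3))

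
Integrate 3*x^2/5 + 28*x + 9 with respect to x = x^3/5 + 14*x^2 + 9*x + C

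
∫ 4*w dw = 2*w^2 + C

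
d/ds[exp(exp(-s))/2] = -exp(-s + exp(-s))/2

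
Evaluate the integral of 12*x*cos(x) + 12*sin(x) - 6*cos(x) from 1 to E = -6*sin(1) + (-6 + 12*E)*sin(E)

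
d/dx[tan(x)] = cos(x)^(-2)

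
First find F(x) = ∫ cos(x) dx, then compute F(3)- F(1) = -sin(1) + sin(3)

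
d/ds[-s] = -1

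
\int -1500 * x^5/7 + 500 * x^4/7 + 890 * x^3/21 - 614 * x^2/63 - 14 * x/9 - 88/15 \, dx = -250*x^6/7 + 100*x^5/7 + 445*x^4/42 - 614*x^3/189 - 7*x^2/9 - 88*x/15 + C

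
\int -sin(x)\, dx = cos(x) + C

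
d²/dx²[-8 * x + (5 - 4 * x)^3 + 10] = 480 - 384*x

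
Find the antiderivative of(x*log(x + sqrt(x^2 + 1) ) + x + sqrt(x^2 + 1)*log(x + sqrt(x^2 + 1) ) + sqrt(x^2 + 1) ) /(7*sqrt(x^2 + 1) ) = (x + sqrt(x^2 + 1))*log(x + sqrt(x^2 + 1))/7 + C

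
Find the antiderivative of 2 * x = x^2 + C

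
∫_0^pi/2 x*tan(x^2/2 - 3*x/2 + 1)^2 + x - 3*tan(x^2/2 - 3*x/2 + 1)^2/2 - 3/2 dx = -tan(1) + tan(pi/4 + 1 + pi^2/8)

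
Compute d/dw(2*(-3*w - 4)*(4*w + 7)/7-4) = -48*w/7 - 74/7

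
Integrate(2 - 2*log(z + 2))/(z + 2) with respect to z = (2 - log(z + 2))*log(z + 2) + C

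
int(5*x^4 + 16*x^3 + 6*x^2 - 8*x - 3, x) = x^5 + 4*x^4 + 2*x^3 - 4*x^2 - 3*x + C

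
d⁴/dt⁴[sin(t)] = sin(t)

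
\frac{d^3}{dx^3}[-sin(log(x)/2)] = -(6*sin(log(x)/2) + 7*cos(log(x)/2))/(8*x^3)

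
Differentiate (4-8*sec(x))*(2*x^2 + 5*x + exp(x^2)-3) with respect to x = -16*x^2*tan(x)*sec(x) - 16*x*exp(x^2)*sec(x) + 8*x*exp(x^2) - 40*x*tan(x)*sec(x) - 32*x*sec(x) + 16*x - 8*exp(x^2)*tan(x)*sec(x) + 24*tan(x)*sec(x) - 40*sec(x) + 20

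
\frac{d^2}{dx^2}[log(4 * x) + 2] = -1/x^2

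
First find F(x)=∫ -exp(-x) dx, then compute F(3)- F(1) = -exp(-1) + exp(-3)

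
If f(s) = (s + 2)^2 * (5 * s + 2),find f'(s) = 15*s^2 + 44*s + 28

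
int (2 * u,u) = u^2 + C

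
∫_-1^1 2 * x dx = 0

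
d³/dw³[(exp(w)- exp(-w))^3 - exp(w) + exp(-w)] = (27*exp(6*w) - 4*exp(4*w) - 4*exp(2*w) + 27)*exp(-3*w)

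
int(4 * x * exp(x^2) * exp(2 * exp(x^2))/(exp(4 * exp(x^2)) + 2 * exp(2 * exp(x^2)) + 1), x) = exp(2*exp(x^2))/(exp(2*exp(x^2)) + 1) + C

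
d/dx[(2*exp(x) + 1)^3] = 24*exp(3*x) + 24*exp(2*x) + 6*exp(x)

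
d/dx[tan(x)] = cos(x)^(-2)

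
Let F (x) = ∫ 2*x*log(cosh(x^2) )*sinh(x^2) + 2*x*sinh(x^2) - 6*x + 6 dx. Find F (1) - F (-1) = 12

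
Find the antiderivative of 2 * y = y^2 + C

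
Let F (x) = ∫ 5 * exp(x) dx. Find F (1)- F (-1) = -5*exp(-1) + 5*E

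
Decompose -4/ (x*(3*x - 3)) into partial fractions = -4/(3*(x - 1)) + 4/(3*x)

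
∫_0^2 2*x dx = 4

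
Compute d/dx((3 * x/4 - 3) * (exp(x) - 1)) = 3*x*exp(x)/4 - 9*exp(x)/4 - 3/4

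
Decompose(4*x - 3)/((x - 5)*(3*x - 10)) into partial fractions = -31/(5*(3*x - 10)) + 17/(5*(x - 5))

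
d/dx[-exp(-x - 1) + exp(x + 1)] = (exp(2*x + 2) + 1)*exp(-x - 1)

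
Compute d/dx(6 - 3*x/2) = -3/2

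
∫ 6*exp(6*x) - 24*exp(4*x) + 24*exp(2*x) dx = (exp(2*x) - 2)^3 + C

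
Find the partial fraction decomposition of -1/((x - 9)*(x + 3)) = 1/(12*(x + 3)) - 1/(12*(x - 9))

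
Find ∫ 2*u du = u^2 + C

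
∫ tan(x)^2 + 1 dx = tan(x) + C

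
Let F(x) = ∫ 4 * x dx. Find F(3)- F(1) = 16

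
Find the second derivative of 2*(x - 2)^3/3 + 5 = 4*x - 8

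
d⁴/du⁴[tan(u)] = 24*tan(u)^5 + 40*tan(u)^3 + 16*tan(u)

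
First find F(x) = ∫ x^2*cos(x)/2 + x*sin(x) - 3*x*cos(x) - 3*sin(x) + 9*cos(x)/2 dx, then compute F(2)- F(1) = -2*sin(1) + sin(2)/2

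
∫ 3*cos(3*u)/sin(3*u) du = log(2*sin(3*u)) + C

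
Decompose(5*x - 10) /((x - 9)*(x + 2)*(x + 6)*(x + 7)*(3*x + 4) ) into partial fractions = 675/(7378*(3*x + 4)) - 9/(272*(x + 7)) + 1/(21*(x + 6)) - 1/(22*(x + 2)) + 7/(16368*(x - 9))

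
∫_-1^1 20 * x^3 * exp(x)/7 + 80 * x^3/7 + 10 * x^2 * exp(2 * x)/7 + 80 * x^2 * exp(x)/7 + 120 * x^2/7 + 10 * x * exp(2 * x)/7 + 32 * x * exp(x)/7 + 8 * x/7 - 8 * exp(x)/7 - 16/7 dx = -5*(-5 - exp(-1))^2/7 + 5*(-1 + E)^2/7 + 6*exp(-1) + 6*E + 24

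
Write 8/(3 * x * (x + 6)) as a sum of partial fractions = -4/(9*(x + 6)) + 4/(9*x)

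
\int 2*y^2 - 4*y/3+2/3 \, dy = 2*y^3/3 - 2*y^2/3 + 2*y/3 + C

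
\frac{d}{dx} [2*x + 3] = 2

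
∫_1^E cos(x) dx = -sin(1) + sin(E)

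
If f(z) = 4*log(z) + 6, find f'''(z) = 8/z^3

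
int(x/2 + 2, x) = x^2/4 + 2*x + C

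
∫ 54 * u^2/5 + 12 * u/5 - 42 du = 18*u^3/5 + 6*u^2/5 - 42*u + C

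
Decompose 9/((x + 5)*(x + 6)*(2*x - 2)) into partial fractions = 9/(14*(x + 6)) - 3/(4*(x + 5)) + 3/(28*(x - 1))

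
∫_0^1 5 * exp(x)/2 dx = -5/2 + 5*E/2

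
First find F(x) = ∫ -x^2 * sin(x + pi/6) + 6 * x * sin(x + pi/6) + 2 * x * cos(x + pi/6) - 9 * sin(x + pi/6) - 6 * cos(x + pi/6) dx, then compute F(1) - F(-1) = -10*sin(1) - 6*sqrt(3)*cos(1)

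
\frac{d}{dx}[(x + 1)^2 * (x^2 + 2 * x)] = 4*x^3 + 12*x^2 + 10*x + 2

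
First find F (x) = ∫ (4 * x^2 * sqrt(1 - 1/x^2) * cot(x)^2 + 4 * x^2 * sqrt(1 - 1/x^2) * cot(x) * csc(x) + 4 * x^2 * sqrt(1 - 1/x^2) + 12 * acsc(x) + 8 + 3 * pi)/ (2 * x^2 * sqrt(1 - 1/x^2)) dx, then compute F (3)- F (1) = -2*csc(3) - 3*(acsc(3) + pi/4)^2 - 4*acsc(3) + 2*cot(1) + 2*csc(1) + 2*pi - 2*cot(3) + 27*pi^2/16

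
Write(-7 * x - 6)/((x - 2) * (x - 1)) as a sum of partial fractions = 13/(x - 1) - 20/(x - 2)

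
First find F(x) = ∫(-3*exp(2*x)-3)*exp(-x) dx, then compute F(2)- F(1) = -3*exp(2) - 3*exp(-1) + 3*exp(-2) + 3*E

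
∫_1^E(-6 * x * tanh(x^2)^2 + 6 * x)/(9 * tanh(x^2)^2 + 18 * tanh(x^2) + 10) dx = -acot(3*tanh(exp(2)) + 3) + acot(3*tanh(1) + 3)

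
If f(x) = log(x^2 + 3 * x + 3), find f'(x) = (2*x + 3)/(x^2 + 3*x + 3)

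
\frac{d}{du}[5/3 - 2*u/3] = -2/3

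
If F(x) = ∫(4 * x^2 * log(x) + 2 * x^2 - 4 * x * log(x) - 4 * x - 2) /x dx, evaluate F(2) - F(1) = -2*log(2)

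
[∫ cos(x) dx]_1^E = -sin(1) + sin(E)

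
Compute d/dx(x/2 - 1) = 1/2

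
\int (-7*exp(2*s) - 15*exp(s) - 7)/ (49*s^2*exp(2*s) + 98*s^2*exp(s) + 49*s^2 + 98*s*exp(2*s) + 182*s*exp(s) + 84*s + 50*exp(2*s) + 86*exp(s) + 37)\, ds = acot(((7*s + 6)*(exp(s) + 1) + exp(s))/(exp(s) + 1)) + C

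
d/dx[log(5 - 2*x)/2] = 1/(2*x - 5)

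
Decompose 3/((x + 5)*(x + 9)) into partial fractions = -3/(4*(x + 9)) + 3/(4*(x + 5))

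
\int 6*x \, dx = 3*x^2 + C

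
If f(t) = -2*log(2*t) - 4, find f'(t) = -2/t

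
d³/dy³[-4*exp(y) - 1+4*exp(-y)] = (-4*exp(2*y) - 4)*exp(-y)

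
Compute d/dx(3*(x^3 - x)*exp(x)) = 3*x^3*exp(x) + 9*x^2*exp(x) - 3*x*exp(x) - 3*exp(x)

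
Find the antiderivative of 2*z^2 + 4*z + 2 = 2*z^3/3 + 2*z^2 + 2*z + C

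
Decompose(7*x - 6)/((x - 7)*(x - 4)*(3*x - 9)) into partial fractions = 5/(4*(x - 3)) - 22/(9*(x - 4)) + 43/(36*(x - 7))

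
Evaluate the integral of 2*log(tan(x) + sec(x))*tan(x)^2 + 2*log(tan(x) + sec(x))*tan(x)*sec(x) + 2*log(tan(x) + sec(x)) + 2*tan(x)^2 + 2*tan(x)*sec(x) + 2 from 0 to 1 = 2*(tan(1) + sec(1))*log(tan(1) + sec(1))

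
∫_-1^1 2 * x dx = 0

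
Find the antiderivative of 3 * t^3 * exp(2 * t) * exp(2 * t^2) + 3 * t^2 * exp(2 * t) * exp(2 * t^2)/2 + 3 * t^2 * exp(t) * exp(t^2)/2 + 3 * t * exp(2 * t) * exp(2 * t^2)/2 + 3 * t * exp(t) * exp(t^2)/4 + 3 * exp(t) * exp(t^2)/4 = 3*t*(t*exp(t*(t + 1)) + 1)*exp(t*(t + 1))/4 + C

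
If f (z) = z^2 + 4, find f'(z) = 2*z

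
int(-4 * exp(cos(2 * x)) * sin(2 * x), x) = 2*exp(cos(2*x)) + C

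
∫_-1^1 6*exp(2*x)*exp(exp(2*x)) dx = -3*exp(exp(-2)) + 3*exp(exp(2))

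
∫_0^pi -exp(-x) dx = -1 + exp(-pi)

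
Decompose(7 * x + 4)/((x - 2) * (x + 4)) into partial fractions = 4/(x + 4) + 3/(x - 2)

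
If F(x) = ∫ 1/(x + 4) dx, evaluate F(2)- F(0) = log(3/2)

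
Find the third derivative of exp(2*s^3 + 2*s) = 216*s^6*exp(2*s^3 + 2*s) + 216*s^4*exp(2*s^3 + 2*s) + 216*s^3*exp(2*s^3 + 2*s) + 72*s^2*exp(2*s^3 + 2*s) + 72*s*exp(2*s^3 + 2*s) + 20*exp(2*s^3 + 2*s)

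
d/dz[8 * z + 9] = 8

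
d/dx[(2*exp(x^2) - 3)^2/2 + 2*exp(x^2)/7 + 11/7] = 8*x*exp(2*x^2) - 80*x*exp(x^2)/7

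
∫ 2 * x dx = x^2 + C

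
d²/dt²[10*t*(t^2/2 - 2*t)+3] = 30*t - 40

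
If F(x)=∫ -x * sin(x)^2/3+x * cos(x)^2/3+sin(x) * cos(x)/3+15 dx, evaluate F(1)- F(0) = sin(2)/6 + 15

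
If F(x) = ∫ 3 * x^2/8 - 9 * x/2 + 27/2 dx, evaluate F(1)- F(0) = 91/8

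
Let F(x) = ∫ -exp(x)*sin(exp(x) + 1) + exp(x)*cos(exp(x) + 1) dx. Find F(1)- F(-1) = -sin(exp(-1) + 1) + cos(1 + E) + sin(1 + E) - cos(exp(-1) + 1)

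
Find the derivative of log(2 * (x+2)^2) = 2/(x + 2)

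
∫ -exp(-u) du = exp(-u) + C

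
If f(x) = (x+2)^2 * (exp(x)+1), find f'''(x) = x^2*exp(x) + 10*x*exp(x) + 22*exp(x)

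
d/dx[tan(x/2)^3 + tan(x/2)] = 3*tan(x/2)^4/2 + 2*tan(x/2)^2 + 1/2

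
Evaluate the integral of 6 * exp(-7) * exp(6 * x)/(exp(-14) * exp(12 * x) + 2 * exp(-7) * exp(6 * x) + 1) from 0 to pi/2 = -exp(-7)/(exp(-7) + 1) + exp(-7 + 3*pi)/(1 + exp(-7 + 3*pi))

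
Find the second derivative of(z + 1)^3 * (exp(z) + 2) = z^3*exp(z) + 9*z^2*exp(z) + 21*z*exp(z) + 12*z + 13*exp(z) + 12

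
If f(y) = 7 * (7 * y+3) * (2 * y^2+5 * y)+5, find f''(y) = 588*y + 574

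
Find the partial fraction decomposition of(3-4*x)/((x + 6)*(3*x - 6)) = -9/(8*(x + 6)) - 5/(24*(x - 2))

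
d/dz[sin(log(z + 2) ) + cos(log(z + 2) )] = sqrt(2)*cos(log(z + 2) + pi/4)/(z + 2)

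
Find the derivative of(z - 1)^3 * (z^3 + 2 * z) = 6*z^5 - 15*z^4 + 20*z^3 - 21*z^2 + 12*z - 2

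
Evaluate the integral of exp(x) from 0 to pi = -1 + exp(pi)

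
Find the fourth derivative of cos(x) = cos(x)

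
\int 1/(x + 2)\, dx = log(x + 2) + C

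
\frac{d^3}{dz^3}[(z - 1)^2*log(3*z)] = (2*z^2 + 2*z + 2)/z^3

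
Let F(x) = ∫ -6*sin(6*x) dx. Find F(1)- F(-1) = 0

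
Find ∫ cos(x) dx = sin(x) + C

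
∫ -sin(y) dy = cos(y) + C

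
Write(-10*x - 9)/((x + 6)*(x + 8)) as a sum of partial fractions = -71/(2*(x + 8)) + 51/(2*(x + 6))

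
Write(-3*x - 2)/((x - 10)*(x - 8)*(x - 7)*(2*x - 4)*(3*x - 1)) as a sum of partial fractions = -243/(133400*(3*x - 1)) + 1/(300*(x - 2)) - 23/(600*(x - 7)) + 13/(276*(x - 8)) - 1/(87*(x - 10))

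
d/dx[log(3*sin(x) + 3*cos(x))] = 1/tan(x + pi/4)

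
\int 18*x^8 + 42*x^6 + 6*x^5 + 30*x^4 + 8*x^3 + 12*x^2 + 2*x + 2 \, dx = 2*x^9 + 6*x^7 + x^6 + 6*x^5 + 2*x^4 + 4*x^3 + x^2 + 2*x + C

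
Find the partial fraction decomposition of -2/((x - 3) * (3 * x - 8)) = 6/(3*x - 8) - 2/(x - 3)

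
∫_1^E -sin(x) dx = cos(E) - cos(1)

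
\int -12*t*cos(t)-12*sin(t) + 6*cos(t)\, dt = (6 - 12*t)*sin(t) + C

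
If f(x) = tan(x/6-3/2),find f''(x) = tan(x/6 - 3/2)^3/18 + tan(x/6 - 3/2)/18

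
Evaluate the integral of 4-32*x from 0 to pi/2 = (1 + 2*pi)*(2 - 2*pi) - 2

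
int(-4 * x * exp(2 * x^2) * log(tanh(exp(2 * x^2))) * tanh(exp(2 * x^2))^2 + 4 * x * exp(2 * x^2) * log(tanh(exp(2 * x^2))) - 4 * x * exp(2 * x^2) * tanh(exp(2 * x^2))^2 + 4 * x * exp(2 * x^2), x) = log(tanh(exp(2*x^2)))*tanh(exp(2*x^2)) + C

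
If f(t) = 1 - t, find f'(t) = -1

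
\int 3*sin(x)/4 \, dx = -3*cos(x)/4 + C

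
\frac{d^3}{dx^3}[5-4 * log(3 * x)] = -8/x^3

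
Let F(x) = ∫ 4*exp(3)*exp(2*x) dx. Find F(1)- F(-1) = -2*E + 2*exp(5)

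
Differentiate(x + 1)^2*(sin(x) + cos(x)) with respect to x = -x^2*sin(x) + x^2*cos(x) + 4*x*cos(x) + sin(x) + 3*cos(x)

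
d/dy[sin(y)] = cos(y)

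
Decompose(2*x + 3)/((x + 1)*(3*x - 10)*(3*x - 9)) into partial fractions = 29/(13*(3*x - 10)) + 1/(156*(x + 1)) - 3/(4*(x - 3))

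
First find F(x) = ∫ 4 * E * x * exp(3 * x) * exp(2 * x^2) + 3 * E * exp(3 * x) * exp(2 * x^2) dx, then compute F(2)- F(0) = -E + exp(15)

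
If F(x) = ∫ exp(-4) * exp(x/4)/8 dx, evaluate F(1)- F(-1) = -exp(-17/4)/2 + exp(-15/4)/2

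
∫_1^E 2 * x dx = -1 + exp(2)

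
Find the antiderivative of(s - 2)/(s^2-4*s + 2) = log((s - 2)^2 - 2)/2 + C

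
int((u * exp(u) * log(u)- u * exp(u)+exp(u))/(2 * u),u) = (log(u) - 1)*exp(u)/2 + C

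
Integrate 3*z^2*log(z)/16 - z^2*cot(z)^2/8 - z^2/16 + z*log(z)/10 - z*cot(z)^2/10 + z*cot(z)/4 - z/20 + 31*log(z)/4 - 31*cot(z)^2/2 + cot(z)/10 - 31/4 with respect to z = (z*log(z) + 2*cot(z))*(z^2/16 + z/20 + 31/4) + C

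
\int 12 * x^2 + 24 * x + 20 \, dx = 4*x^3 + 12*x^2 + 20*x + C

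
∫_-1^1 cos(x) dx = 2*sin(1)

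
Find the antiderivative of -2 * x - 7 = -x^2 - 7*x + C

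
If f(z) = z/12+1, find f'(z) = 1/12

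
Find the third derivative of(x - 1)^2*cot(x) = -6*x^2*cot(x)^4 - 8*x^2*cot(x)^2 - 2*x^2 + 12*x*cot(x)^4 + 12*x*cot(x)^3 + 16*x*cot(x)^2 + 12*x*cot(x) + 4*x - 6*cot(x)^4 - 12*cot(x)^3 - 14*cot(x)^2 - 12*cot(x) - 8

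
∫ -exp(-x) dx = exp(-x) + C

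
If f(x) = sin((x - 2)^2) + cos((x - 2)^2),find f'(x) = -2*x*sin(x^2 - 4*x + 4) + 2*x*cos(x^2 - 4*x + 4) + 4*sin(x^2 - 4*x + 4) - 4*cos(x^2 - 4*x + 4)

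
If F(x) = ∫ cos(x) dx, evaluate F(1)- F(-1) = 2*sin(1)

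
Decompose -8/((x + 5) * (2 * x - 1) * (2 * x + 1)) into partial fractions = 8/(9*(2*x + 1)) - 8/(11*(2*x - 1)) - 8/(99*(x + 5))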